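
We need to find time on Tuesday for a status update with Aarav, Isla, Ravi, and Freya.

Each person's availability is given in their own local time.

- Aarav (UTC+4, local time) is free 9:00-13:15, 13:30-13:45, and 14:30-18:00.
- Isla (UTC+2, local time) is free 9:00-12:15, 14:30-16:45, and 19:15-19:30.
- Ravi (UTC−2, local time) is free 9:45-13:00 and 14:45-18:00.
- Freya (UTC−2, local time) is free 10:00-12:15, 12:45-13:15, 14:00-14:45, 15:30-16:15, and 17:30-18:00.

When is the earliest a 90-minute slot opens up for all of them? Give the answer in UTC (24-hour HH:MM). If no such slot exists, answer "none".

Aarav → UTC: 05:00–09:15, 09:30–09:45, 10:30–14:00.
Isla → UTC: 07:00–10:15, 12:30–14:45, 17:15–17:30.
Ravi → UTC: 11:45–15:00, 16:45–20:00.
Freya → UTC: 12:00–14:15, 14:45–15:15, 16:00–16:45, 17:30–18:15, 19:30–20:00.
Aarav ∩ Isla: 07:00–09:15, 09:30–09:45, 12:30–14:00.
Aarav ∩ Isla ∩ Ravi: 12:30–14:00.
Aarav ∩ Isla ∩ Ravi ∩ Freya: 12:30–14:00.
Windows ≥ 90 min: 12:30–14:00.
Earliest such window starts at 12:30.

12:30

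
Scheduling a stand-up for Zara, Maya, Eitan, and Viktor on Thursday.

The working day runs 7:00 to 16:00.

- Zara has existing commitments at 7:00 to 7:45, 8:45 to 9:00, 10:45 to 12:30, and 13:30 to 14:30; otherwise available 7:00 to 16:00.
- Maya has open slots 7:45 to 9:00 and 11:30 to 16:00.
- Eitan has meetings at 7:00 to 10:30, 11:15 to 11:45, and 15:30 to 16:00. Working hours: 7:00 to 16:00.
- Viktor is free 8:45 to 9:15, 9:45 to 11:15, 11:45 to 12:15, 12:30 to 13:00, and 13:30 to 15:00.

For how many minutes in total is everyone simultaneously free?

60 minutes

Zara free within 07:00–16:00: 07:45–08:45, 09:00–10:45, 12:30–13:30, 14:30–16:00.
Eitan free within 07:00–16:00: 10:30–11:15, 11:45–15:30.
Zara ∩ Maya: 07:45–08:45, 12:30–13:30, 14:30–16:00.
Zara ∩ Maya ∩ Eitan: 12:30–13:30, 14:30–15:30.
Zara ∩ Maya ∩ Eitan ∩ Viktor: 12:30–13:00, 14:30–15:00.
Total common minutes: 30 + 30 = 60.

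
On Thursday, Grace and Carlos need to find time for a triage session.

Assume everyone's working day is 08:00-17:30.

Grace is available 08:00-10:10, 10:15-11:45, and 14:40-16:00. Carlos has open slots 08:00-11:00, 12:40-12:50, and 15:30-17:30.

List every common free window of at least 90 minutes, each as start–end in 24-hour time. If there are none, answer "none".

08:00–10:10

Grace ∩ Carlos: 08:00–10:10, 10:15–11:00, 15:30–16:00.
Windows ≥ 90 min: 08:00–10:10.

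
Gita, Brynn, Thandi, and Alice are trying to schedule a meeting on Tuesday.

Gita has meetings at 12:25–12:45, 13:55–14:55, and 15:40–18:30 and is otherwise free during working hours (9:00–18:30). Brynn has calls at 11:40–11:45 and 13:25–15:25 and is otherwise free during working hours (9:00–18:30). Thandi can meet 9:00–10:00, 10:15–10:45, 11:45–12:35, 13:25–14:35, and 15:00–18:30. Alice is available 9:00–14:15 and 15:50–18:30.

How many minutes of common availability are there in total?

130 minutes

Gita free within 09:00–18:30: 09:00–12:25, 12:45–13:55, 14:55–15:40.
Brynn free within 09:00–18:30: 09:00–11:40, 11:45–13:25, 15:25–18:30.
Gita ∩ Brynn: 09:00–11:40, 11:45–12:25, 12:45–13:25, 15:25–15:40.
Gita ∩ Brynn ∩ Thandi: 09:00–10:00, 10:15–10:45, 11:45–12:25, 15:25–15:40.
Gita ∩ Brynn ∩ Thandi ∩ Alice: 09:00–10:00, 10:15–10:45, 11:45–12:25.
Total common minutes: 60 + 30 + 40 = 130.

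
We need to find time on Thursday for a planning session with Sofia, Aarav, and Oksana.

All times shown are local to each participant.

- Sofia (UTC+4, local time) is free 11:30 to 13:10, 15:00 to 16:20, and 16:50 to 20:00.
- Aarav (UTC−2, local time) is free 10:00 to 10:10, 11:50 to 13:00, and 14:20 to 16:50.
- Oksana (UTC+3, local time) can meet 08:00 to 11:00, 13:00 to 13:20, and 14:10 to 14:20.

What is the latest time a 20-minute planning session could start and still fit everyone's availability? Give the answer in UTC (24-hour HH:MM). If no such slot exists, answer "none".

none

Sofia → UTC: 07:30–09:10, 11:00–12:20, 12:50–16:00.
Aarav → UTC: 12:00–12:10, 13:50–15:00, 16:20–18:50.
Oksana → UTC: 05:00–08:00, 10:00–10:20, 11:10–11:20.
Sofia ∩ Aarav: 12:00–12:10, 13:50–15:00.
Sofia ∩ Aarav ∩ Oksana: (none).
Windows ≥ 20 min: (none).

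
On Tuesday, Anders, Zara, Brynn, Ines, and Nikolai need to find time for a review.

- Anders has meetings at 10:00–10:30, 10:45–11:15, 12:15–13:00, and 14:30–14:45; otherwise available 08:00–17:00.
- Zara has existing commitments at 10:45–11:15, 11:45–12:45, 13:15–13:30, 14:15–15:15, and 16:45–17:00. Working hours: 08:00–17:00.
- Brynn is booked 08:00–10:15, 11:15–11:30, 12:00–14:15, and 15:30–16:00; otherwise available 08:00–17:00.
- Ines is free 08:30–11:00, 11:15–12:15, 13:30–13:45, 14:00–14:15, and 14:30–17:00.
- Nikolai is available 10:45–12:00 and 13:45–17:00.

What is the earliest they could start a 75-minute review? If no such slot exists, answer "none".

none

Anders free within 08:00–17:00: 08:00–10:00, 10:30–10:45, 11:15–12:15, 13:00–14:30, 14:45–17:00.
Zara free within 08:00–17:00: 08:00–10:45, 11:15–11:45, 12:45–13:15, 13:30–14:15, 15:15–16:45.
Brynn free within 08:00–17:00: 10:15–11:15, 11:30–12:00, 14:15–15:30, 16:00–17:00.
Anders ∩ Zara: 08:00–10:00, 10:30–10:45, 11:15–11:45, 13:00–13:15, 13:30–14:15, 15:15–16:45.
Anders ∩ Zara ∩ Brynn: 10:30–10:45, 11:30–11:45, 15:15–15:30, 16:00–16:45.
Anders ∩ Zara ∩ Brynn ∩ Ines: 10:30–10:45, 11:30–11:45, 15:15–15:30, 16:00–16:45.
Anders ∩ Zara ∩ Brynn ∩ Ines ∩ Nikolai: 11:30–11:45, 15:15–15:30, 16:00–16:45.
Windows ≥ 75 min: (none).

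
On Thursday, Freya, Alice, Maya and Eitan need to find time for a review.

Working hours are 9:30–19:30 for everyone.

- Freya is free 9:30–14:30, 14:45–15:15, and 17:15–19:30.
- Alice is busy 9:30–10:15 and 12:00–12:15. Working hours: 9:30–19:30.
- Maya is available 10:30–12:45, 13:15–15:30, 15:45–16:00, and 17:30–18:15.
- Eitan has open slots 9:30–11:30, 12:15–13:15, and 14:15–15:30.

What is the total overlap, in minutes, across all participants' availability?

135 minutes

Alice free within 09:30–19:30: 10:15–12:00, 12:15–19:30.
Freya ∩ Alice: 10:15–12:00, 12:15–14:30, 14:45–15:15, 17:15–19:30.
Freya ∩ Alice ∩ Maya: 10:30–12:00, 12:15–12:45, 13:15–14:30, 14:45–15:15, 17:30–18:15.
Freya ∩ Alice ∩ Maya ∩ Eitan: 10:30–11:30, 12:15–12:45, 14:15–14:30, 14:45–15:15.
Total common minutes: 60 + 30 + 15 + 30 = 135.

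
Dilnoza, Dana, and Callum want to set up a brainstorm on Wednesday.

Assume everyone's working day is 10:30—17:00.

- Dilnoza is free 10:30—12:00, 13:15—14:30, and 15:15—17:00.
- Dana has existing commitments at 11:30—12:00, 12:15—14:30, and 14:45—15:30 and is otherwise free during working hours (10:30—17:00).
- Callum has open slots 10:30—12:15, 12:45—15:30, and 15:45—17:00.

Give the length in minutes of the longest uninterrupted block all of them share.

Dana free within 10:30–17:00: 10:30–11:30, 12:00–12:15, 14:30–14:45, 15:30–17:00.
Dilnoza ∩ Dana: 10:30–11:30, 15:30–17:00.
Dilnoza ∩ Dana ∩ Callum: 10:30–11:30, 15:45–17:00.
Common window lengths: 60, 75 min; longest is 75.

75 minutes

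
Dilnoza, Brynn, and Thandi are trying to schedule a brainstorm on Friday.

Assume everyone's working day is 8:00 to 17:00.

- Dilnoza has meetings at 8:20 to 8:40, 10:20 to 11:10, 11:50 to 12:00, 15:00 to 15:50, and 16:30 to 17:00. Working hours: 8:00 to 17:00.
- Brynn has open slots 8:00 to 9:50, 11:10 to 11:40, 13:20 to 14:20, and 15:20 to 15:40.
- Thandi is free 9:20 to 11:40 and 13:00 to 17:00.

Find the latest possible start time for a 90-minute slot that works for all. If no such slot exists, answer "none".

Dilnoza free within 08:00–17:00: 08:00–08:20, 08:40–10:20, 11:10–11:50, 12:00–15:00, 15:50–16:30.
Dilnoza ∩ Brynn: 08:00–08:20, 08:40–09:50, 11:10–11:40, 13:20–14:20.
Dilnoza ∩ Brynn ∩ Thandi: 09:20–09:50, 11:10–11:40, 13:20–14:20.
Windows ≥ 90 min: (none).

none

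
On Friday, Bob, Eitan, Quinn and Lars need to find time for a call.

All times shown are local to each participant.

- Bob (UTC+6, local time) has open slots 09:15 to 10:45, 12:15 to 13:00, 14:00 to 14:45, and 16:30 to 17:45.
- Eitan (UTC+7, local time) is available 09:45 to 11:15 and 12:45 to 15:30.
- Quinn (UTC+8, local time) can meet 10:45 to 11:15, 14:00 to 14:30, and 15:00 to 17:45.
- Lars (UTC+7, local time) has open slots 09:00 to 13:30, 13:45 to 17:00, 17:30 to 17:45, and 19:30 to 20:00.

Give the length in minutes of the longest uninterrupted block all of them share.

Bob → UTC: 03:15–04:45, 06:15–07:00, 08:00–08:45, 10:30–11:45.
Eitan → UTC: 02:45–04:15, 05:45–08:30.
Quinn → UTC: 02:45–03:15, 06:00–06:30, 07:00–09:45.
Lars → UTC: 02:00–06:30, 06:45–10:00, 10:30–10:45, 12:30–13:00.
Bob ∩ Eitan: 03:15–04:15, 06:15–07:00, 08:00–08:30.
Bob ∩ Eitan ∩ Quinn: 06:15–06:30, 08:00–08:30.
Bob ∩ Eitan ∩ Quinn ∩ Lars: 06:15–06:30, 08:00–08:30.
Common window lengths: 15, 30 min; longest is 30.

30 minutes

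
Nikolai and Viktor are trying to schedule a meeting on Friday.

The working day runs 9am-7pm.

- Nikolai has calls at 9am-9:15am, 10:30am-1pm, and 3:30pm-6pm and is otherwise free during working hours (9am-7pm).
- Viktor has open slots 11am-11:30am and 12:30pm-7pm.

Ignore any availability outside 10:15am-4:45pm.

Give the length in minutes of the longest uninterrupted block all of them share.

150 minutes

Nikolai free within 09:00–19:00: 09:15–10:30, 13:00–15:30, 18:00–19:00.
Nikolai ∩ Viktor: 13:00–15:30, 18:00–19:00.
Restricted to 10:15–16:45: 13:00–15:30.
Single common window of 150 minutes.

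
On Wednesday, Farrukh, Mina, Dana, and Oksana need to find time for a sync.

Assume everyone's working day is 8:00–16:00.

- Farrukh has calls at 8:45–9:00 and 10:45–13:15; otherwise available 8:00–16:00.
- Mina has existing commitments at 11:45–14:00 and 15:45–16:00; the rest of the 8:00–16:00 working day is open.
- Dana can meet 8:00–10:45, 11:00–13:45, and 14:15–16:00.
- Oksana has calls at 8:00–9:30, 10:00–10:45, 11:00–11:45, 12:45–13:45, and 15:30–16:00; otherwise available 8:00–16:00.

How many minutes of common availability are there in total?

105 minutes

Farrukh free within 08:00–16:00: 08:00–08:45, 09:00–10:45, 13:15–16:00.
Mina free within 08:00–16:00: 08:00–11:45, 14:00–15:45.
Oksana free within 08:00–16:00: 09:30–10:00, 10:45–11:00, 11:45–12:45, 13:45–15:30.
Farrukh ∩ Mina: 08:00–08:45, 09:00–10:45, 14:00–15:45.
Farrukh ∩ Mina ∩ Dana: 08:00–08:45, 09:00–10:45, 14:15–15:45.
Farrukh ∩ Mina ∩ Dana ∩ Oksana: 09:30–10:00, 14:15–15:30.
Total common minutes: 30 + 75 = 105.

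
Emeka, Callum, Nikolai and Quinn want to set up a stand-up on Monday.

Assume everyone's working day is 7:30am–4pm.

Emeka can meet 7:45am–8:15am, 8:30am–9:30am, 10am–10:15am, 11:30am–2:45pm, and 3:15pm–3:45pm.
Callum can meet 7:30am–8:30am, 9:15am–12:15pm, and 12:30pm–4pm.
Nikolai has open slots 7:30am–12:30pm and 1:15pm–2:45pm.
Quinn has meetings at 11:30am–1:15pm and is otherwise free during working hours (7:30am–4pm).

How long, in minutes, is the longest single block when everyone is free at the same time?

Quinn free within 07:30–16:00: 07:30–11:30, 13:15–16:00.
Emeka ∩ Callum: 07:45–08:15, 09:15–09:30, 10:00–10:15, 11:30–12:15, 12:30–14:45, 15:15–15:45.
Emeka ∩ Callum ∩ Nikolai: 07:45–08:15, 09:15–09:30, 10:00–10:15, 11:30–12:15, 13:15–14:45.
Emeka ∩ Callum ∩ Nikolai ∩ Quinn: 07:45–08:15, 09:15–09:30, 10:00–10:15, 13:15–14:45.
Common window lengths: 30, 15, 15, 90 min; longest is 90.

90 minutes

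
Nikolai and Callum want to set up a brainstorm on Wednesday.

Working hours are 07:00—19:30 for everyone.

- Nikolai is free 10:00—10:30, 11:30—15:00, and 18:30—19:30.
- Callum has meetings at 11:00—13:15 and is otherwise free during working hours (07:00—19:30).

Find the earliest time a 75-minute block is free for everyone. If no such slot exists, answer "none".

13:15

Callum free within 07:00–19:30: 07:00–11:00, 13:15–19:30.
Nikolai ∩ Callum: 10:00–10:30, 13:15–15:00, 18:30–19:30.
Windows ≥ 75 min: 13:15–15:00.
Earliest such window starts at 13:15.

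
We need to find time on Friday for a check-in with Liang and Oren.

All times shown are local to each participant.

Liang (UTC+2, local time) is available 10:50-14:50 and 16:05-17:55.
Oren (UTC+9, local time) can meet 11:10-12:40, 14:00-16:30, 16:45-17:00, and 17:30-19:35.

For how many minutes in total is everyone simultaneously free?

105 minutes

Liang → UTC: 08:50–12:50, 14:05–15:55.
Oren → UTC: 02:10–03:40, 05:00–07:30, 07:45–08:00, 08:30–10:35.
Liang ∩ Oren: 08:50–10:35.
Total common minutes: 105.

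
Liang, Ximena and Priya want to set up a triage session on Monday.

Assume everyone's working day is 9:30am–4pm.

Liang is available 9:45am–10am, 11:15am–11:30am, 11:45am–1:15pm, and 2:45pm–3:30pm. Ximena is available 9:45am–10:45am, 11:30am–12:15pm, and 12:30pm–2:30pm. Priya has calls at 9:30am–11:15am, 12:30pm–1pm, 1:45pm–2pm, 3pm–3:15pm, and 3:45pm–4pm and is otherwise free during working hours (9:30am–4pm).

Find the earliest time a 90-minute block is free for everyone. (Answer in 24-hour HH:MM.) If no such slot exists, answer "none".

Priya free within 09:30–16:00: 11:15–12:30, 13:00–13:45, 14:00–15:00, 15:15–15:45.
Liang ∩ Ximena: 09:45–10:00, 11:45–12:15, 12:30–13:15.
Liang ∩ Ximena ∩ Priya: 11:45–12:15, 13:00–13:15.
Windows ≥ 90 min: (none).

none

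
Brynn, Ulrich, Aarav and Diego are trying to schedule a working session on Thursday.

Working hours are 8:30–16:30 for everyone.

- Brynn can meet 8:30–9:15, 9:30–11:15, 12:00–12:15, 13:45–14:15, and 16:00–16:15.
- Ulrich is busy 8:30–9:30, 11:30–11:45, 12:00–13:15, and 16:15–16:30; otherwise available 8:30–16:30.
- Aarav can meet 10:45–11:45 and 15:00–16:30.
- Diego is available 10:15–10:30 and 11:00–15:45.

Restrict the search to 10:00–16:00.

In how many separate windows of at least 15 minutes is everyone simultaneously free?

1

Ulrich free within 08:30–16:30: 09:30–11:30, 11:45–12:00, 13:15–16:15.
Brynn ∩ Ulrich: 09:30–11:15, 13:45–14:15, 16:00–16:15.
Brynn ∩ Ulrich ∩ Aarav: 10:45–11:15, 16:00–16:15.
Brynn ∩ Ulrich ∩ Aarav ∩ Diego: 11:00–11:15.
Restricted to 10:00–16:00: 11:00–11:15.
Windows ≥ 15 min: 11:00–11:15.
That's 1 window.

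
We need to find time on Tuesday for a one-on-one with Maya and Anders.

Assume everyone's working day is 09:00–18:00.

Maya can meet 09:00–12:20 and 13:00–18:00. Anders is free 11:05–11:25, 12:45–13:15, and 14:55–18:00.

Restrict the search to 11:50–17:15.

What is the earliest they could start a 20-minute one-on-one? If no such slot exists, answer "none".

14:55

Maya ∩ Anders: 11:05–11:25, 13:00–13:15, 14:55–18:00.
Restricted to 11:50–17:15: 13:00–13:15, 14:55–17:15.
Windows ≥ 20 min: 14:55–17:15.
Earliest such window starts at 14:55.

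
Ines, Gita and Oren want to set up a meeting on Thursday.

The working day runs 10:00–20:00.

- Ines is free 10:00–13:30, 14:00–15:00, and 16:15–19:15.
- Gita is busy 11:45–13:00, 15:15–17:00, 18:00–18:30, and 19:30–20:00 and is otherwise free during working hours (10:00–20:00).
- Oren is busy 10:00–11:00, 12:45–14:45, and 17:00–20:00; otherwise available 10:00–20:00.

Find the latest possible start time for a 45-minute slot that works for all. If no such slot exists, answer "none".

11:00

Gita free within 10:00–20:00: 10:00–11:45, 13:00–15:15, 17:00–18:00, 18:30–19:30.
Oren free within 10:00–20:00: 11:00–12:45, 14:45–17:00.
Ines ∩ Gita: 10:00–11:45, 13:00–13:30, 14:00–15:00, 17:00–18:00, 18:30–19:15.
Ines ∩ Gita ∩ Oren: 11:00–11:45, 14:45–15:00.
Windows ≥ 45 min: 11:00–11:45.
Latest start in the last window 11:00–11:45 is 11:45 − 45 min = 11:00.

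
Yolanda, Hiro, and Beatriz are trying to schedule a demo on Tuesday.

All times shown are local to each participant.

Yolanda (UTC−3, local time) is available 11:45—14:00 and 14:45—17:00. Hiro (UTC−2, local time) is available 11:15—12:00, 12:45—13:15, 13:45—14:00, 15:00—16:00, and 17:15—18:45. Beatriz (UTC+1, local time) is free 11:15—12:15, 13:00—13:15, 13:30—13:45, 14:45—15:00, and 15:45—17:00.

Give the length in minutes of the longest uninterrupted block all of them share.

30 minutes

Yolanda → UTC: 14:45–17:00, 17:45–20:00.
Hiro → UTC: 13:15–14:00, 14:45–15:15, 15:45–16:00, 17:00–18:00, 19:15–20:45.
Beatriz → UTC: 10:15–11:15, 12:00–12:15, 12:30–12:45, 13:45–14:00, 14:45–16:00.
Yolanda ∩ Hiro: 14:45–15:15, 15:45–16:00, 17:45–18:00, 19:15–20:00.
Yolanda ∩ Hiro ∩ Beatriz: 14:45–15:15, 15:45–16:00.
Common window lengths: 30, 15 min; longest is 30.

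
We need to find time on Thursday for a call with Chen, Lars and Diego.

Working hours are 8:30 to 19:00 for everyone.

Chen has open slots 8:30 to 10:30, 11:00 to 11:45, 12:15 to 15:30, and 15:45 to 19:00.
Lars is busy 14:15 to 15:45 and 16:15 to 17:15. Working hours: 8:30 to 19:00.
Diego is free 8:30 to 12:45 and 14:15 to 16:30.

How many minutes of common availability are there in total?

Lars free within 08:30–19:00: 08:30–14:15, 15:45–16:15, 17:15–19:00.
Chen ∩ Lars: 08:30–10:30, 11:00–11:45, 12:15–14:15, 15:45–16:15, 17:15–19:00.
Chen ∩ Lars ∩ Diego: 08:30–10:30, 11:00–11:45, 12:15–12:45, 15:45–16:15.
Total common minutes: 120 + 45 + 30 + 30 = 225.

225 minutes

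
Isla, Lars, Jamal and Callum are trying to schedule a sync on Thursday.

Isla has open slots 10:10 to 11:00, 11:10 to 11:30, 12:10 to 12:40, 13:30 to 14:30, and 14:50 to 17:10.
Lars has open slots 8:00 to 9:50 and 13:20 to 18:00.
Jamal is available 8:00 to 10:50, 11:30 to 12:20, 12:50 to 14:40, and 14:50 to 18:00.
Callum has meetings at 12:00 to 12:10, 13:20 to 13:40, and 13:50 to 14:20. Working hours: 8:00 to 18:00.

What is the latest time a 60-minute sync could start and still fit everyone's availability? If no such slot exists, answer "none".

Callum free within 08:00–18:00: 08:00–12:00, 12:10–13:20, 13:40–13:50, 14:20–18:00.
Isla ∩ Lars: 13:30–14:30, 14:50–17:10.
Isla ∩ Lars ∩ Jamal: 13:30–14:30, 14:50–17:10.
Isla ∩ Lars ∩ Jamal ∩ Callum: 13:40–13:50, 14:20–14:30, 14:50–17:10.
Windows ≥ 60 min: 14:50–17:10.
Latest start in the last window 14:50–17:10 is 17:10 − 60 min = 16:10.

16:10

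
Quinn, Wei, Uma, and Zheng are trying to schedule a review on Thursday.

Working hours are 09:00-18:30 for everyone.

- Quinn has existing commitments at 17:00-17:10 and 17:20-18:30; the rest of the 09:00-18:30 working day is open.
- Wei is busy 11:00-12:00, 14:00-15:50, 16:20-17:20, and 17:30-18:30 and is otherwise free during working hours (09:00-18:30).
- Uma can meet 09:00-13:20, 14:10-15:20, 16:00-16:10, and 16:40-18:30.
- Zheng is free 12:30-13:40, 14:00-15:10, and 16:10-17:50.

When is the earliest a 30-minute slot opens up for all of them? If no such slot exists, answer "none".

Quinn free within 09:00–18:30: 09:00–17:00, 17:10–17:20.
Wei free within 09:00–18:30: 09:00–11:00, 12:00–14:00, 15:50–16:20, 17:20–17:30.
Quinn ∩ Wei: 09:00–11:00, 12:00–14:00, 15:50–16:20.
Quinn ∩ Wei ∩ Uma: 09:00–11:00, 12:00–13:20, 16:00–16:10.
Quinn ∩ Wei ∩ Uma ∩ Zheng: 12:30–13:20.
Windows ≥ 30 min: 12:30–13:20.
Earliest such window starts at 12:30.

12:30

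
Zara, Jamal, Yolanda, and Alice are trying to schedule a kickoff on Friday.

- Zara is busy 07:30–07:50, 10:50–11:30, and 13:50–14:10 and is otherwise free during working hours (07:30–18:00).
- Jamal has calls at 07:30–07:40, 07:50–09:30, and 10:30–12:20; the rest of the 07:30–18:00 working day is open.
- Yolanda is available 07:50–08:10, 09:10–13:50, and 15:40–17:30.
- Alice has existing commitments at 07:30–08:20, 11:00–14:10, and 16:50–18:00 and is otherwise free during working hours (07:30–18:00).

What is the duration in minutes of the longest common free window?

Zara free within 07:30–18:00: 07:50–10:50, 11:30–13:50, 14:10–18:00.
Jamal free within 07:30–18:00: 07:40–07:50, 09:30–10:30, 12:20–18:00.
Alice free within 07:30–18:00: 08:20–11:00, 14:10–16:50.
Zara ∩ Jamal: 09:30–10:30, 12:20–13:50, 14:10–18:00.
Zara ∩ Jamal ∩ Yolanda: 09:30–10:30, 12:20–13:50, 15:40–17:30.
Zara ∩ Jamal ∩ Yolanda ∩ Alice: 09:30–10:30, 15:40–16:50.
Common window lengths: 60, 70 min; longest is 70.

70 minutes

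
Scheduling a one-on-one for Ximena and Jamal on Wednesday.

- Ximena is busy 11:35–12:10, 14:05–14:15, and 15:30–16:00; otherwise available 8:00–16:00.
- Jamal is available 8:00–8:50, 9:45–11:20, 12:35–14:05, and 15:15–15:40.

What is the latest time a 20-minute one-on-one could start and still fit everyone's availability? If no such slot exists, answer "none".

13:45

Ximena free within 08:00–16:00: 08:00–11:35, 12:10–14:05, 14:15–15:30.
Ximena ∩ Jamal: 08:00–08:50, 09:45–11:20, 12:35–14:05, 15:15–15:30.
Windows ≥ 20 min: 08:00–08:50, 09:45–11:20, 12:35–14:05.
Latest start in the last window 12:35–14:05 is 14:05 − 20 min = 13:45.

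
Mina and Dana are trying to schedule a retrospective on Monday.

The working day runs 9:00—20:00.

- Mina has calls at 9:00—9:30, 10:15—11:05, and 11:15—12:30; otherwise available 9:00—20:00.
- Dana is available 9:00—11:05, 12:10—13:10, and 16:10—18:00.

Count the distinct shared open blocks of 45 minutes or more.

2

Mina free within 09:00–20:00: 09:30–10:15, 11:05–11:15, 12:30–20:00.
Mina ∩ Dana: 09:30–10:15, 12:30–13:10, 16:10–18:00.
Windows ≥ 45 min: 09:30–10:15, 16:10–18:00.
That's 2 windows.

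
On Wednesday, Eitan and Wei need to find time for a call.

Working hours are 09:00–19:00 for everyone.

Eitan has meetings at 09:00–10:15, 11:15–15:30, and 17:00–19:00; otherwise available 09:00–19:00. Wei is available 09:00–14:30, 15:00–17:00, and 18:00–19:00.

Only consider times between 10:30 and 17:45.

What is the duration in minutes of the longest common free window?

90 minutes

Eitan free within 09:00–19:00: 10:15–11:15, 15:30–17:00.
Eitan ∩ Wei: 10:15–11:15, 15:30–17:00.
Restricted to 10:30–17:45: 10:30–11:15, 15:30–17:00.
Common window lengths: 45, 90 min; longest is 90.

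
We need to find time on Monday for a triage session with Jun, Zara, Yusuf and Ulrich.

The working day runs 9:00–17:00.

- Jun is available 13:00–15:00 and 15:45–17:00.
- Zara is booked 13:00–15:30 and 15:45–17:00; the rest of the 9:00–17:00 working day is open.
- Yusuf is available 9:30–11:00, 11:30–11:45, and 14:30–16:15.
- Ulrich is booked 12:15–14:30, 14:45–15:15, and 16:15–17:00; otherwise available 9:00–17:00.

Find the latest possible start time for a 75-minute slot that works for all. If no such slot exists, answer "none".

Zara free within 09:00–17:00: 09:00–13:00, 15:30–15:45.
Ulrich free within 09:00–17:00: 09:00–12:15, 14:30–14:45, 15:15–16:15.
Jun ∩ Zara: (none).
Jun ∩ Zara ∩ Yusuf: (none).
Jun ∩ Zara ∩ Yusuf ∩ Ulrich: (none).
Windows ≥ 75 min: (none).

none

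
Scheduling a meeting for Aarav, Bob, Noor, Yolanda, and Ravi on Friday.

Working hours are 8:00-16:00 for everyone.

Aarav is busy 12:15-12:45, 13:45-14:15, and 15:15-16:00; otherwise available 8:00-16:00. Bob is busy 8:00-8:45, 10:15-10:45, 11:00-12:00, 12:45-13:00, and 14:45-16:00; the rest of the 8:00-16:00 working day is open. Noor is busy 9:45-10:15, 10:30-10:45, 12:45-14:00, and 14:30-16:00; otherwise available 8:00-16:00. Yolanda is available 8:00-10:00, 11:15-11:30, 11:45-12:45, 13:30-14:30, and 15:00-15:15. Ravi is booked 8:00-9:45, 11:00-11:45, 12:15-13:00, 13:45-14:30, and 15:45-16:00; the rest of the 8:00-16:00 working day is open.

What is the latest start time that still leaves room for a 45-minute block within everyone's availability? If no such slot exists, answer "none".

Aarav free within 08:00–16:00: 08:00–12:15, 12:45–13:45, 14:15–15:15.
Bob free within 08:00–16:00: 08:45–10:15, 10:45–11:00, 12:00–12:45, 13:00–14:45.
Noor free within 08:00–16:00: 08:00–09:45, 10:15–10:30, 10:45–12:45, 14:00–14:30.
Ravi free within 08:00–16:00: 09:45–11:00, 11:45–12:15, 13:00–13:45, 14:30–15:45.
Aarav ∩ Bob: 08:45–10:15, 10:45–11:00, 12:00–12:15, 13:00–13:45, 14:15–14:45.
Aarav ∩ Bob ∩ Noor: 08:45–09:45, 10:45–11:00, 12:00–12:15, 14:15–14:30.
Aarav ∩ Bob ∩ Noor ∩ Yolanda: 08:45–09:45, 12:00–12:15, 14:15–14:30.
Aarav ∩ Bob ∩ Noor ∩ Yolanda ∩ Ravi: 12:00–12:15.
Windows ≥ 45 min: (none).

none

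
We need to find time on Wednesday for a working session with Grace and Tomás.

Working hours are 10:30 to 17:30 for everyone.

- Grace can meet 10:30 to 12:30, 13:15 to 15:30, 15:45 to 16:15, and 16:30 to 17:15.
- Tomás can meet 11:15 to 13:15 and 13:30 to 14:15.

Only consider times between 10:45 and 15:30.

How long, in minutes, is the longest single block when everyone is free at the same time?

75 minutes

Grace ∩ Tomás: 11:15–12:30, 13:30–14:15.
Restricted to 10:45–15:30: 11:15–12:30, 13:30–14:15.
Common window lengths: 75, 45 min; longest is 75.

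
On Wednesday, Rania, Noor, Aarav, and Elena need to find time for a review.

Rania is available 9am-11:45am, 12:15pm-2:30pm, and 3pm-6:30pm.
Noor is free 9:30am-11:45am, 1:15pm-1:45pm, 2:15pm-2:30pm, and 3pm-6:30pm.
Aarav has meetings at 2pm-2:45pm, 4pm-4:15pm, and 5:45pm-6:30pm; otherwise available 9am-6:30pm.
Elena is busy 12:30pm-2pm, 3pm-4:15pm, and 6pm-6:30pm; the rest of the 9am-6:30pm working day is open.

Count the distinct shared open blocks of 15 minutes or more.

Aarav free within 09:00–18:30: 09:00–14:00, 14:45–16:00, 16:15–17:45.
Elena free within 09:00–18:30: 09:00–12:30, 14:00–15:00, 16:15–18:00.
Rania ∩ Noor: 09:30–11:45, 13:15–13:45, 14:15–14:30, 15:00–18:30.
Rania ∩ Noor ∩ Aarav: 09:30–11:45, 13:15–13:45, 15:00–16:00, 16:15–17:45.
Rania ∩ Noor ∩ Aarav ∩ Elena: 09:30–11:45, 16:15–17:45.
Windows ≥ 15 min: 09:30–11:45, 16:15–17:45.
That's 2 windows.

2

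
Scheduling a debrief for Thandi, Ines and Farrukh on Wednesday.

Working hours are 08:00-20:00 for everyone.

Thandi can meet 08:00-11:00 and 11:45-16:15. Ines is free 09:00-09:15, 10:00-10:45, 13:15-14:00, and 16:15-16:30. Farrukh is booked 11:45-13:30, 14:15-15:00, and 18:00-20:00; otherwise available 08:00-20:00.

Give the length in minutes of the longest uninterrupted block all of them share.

45 minutes

Farrukh free within 08:00–20:00: 08:00–11:45, 13:30–14:15, 15:00–18:00.
Thandi ∩ Ines: 09:00–09:15, 10:00–10:45, 13:15–14:00.
Thandi ∩ Ines ∩ Farrukh: 09:00–09:15, 10:00–10:45, 13:30–14:00.
Common window lengths: 15, 45, 30 min; longest is 45.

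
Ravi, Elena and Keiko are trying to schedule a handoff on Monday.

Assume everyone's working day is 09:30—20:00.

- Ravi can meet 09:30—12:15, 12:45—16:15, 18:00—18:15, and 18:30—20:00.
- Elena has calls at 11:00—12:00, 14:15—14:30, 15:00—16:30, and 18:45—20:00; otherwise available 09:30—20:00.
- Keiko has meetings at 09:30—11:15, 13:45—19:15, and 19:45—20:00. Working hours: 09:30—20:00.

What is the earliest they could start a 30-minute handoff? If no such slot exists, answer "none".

Elena free within 09:30–20:00: 09:30–11:00, 12:00–14:15, 14:30–15:00, 16:30–18:45.
Keiko free within 09:30–20:00: 11:15–13:45, 19:15–19:45.
Ravi ∩ Elena: 09:30–11:00, 12:00–12:15, 12:45–14:15, 14:30–15:00, 18:00–18:15, 18:30–18:45.
Ravi ∩ Elena ∩ Keiko: 12:00–12:15, 12:45–13:45.
Windows ≥ 30 min: 12:45–13:45.
Earliest such window starts at 12:45.

12:45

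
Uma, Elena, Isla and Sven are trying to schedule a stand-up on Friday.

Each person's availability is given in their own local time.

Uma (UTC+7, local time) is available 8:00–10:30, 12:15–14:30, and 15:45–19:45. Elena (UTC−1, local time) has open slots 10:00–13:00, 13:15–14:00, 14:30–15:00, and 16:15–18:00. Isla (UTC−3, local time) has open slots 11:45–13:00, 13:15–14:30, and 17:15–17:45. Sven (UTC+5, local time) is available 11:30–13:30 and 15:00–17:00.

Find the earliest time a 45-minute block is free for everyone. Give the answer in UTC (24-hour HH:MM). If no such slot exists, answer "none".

none

Uma → UTC: 01:00–03:30, 05:15–07:30, 08:45–12:45.
Elena → UTC: 11:00–14:00, 14:15–15:00, 15:30–16:00, 17:15–19:00.
Isla → UTC: 14:45–16:00, 16:15–17:30, 20:15–20:45.
Sven → UTC: 06:30–08:30, 10:00–12:00.
Uma ∩ Elena: 11:00–12:45.
Uma ∩ Elena ∩ Isla: (none).
Uma ∩ Elena ∩ Isla ∩ Sven: (none).
Windows ≥ 45 min: (none).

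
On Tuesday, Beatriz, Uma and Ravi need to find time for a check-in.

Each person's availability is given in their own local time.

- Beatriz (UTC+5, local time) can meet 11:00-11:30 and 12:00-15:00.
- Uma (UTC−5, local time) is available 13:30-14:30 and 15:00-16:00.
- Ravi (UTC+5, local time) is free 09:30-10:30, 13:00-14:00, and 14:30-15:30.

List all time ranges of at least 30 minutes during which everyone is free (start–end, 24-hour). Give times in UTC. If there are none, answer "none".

Beatriz → UTC: 06:00–06:30, 07:00–10:00.
Uma → UTC: 18:30–19:30, 20:00–21:00.
Ravi → UTC: 04:30–05:30, 08:00–09:00, 09:30–10:30.
Beatriz ∩ Uma: (none).
Beatriz ∩ Uma ∩ Ravi: (none).
Windows ≥ 30 min: (none).

none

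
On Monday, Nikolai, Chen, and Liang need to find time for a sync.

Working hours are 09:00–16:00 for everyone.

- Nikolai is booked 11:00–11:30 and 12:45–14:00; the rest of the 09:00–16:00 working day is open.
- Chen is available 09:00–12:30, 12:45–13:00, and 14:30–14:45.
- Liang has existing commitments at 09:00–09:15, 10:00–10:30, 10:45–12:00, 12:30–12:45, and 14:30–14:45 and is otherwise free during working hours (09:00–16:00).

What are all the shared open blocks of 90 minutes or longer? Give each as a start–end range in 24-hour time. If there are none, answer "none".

none

Nikolai free within 09:00–16:00: 09:00–11:00, 11:30–12:45, 14:00–16:00.
Liang free within 09:00–16:00: 09:15–10:00, 10:30–10:45, 12:00–12:30, 12:45–14:30, 14:45–16:00.
Nikolai ∩ Chen: 09:00–11:00, 11:30–12:30, 14:30–14:45.
Nikolai ∩ Chen ∩ Liang: 09:15–10:00, 10:30–10:45, 12:00–12:30.
Windows ≥ 90 min: (none).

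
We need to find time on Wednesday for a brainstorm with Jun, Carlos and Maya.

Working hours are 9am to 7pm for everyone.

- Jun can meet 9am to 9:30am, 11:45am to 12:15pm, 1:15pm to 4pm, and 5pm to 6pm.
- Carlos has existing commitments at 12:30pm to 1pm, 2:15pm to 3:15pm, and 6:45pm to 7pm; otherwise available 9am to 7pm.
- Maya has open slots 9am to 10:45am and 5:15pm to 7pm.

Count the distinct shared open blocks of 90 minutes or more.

0

Carlos free within 09:00–19:00: 09:00–12:30, 13:00–14:15, 15:15–18:45.
Jun ∩ Carlos: 09:00–09:30, 11:45–12:15, 13:15–14:15, 15:15–16:00, 17:00–18:00.
Jun ∩ Carlos ∩ Maya: 09:00–09:30, 17:15–18:00.
Windows ≥ 90 min: (none).
That's 0 windows.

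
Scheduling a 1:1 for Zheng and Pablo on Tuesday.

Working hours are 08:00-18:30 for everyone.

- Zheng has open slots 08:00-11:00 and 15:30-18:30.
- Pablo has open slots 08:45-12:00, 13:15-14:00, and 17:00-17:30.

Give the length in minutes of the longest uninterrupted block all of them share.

135 minutes

Zheng ∩ Pablo: 08:45–11:00, 17:00–17:30.
Common window lengths: 135, 30 min; longest is 135.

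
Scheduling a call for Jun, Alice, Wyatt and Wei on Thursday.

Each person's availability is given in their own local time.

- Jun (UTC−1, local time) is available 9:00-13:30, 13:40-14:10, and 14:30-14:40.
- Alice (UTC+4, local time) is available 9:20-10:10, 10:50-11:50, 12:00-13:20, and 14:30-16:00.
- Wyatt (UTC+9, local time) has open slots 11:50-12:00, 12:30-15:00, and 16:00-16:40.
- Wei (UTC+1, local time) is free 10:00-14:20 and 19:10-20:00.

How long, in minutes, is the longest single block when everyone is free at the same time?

Jun → UTC: 10:00–14:30, 14:40–15:10, 15:30–15:40.
Alice → UTC: 05:20–06:10, 06:50–07:50, 08:00–09:20, 10:30–12:00.
Wyatt → UTC: 02:50–03:00, 03:30–06:00, 07:00–07:40.
Wei → UTC: 09:00–13:20, 18:10–19:00.
Jun ∩ Alice: 10:30–12:00.
Jun ∩ Alice ∩ Wyatt: (none).
Jun ∩ Alice ∩ Wyatt ∩ Wei: (none).
No common window.

0 minutes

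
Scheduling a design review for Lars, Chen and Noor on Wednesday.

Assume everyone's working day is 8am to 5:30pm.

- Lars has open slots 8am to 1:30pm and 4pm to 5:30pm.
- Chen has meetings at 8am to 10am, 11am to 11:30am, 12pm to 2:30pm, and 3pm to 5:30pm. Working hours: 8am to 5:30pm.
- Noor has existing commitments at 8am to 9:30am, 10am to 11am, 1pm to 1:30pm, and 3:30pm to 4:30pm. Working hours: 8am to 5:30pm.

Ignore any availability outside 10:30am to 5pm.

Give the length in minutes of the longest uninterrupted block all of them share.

Chen free within 08:00–17:30: 10:00–11:00, 11:30–12:00, 14:30–15:00.
Noor free within 08:00–17:30: 09:30–10:00, 11:00–13:00, 13:30–15:30, 16:30–17:30.
Lars ∩ Chen: 10:00–11:00, 11:30–12:00.
Lars ∩ Chen ∩ Noor: 11:30–12:00.
Restricted to 10:30–17:00: 11:30–12:00.
Single common window of 30 minutes.

30 minutes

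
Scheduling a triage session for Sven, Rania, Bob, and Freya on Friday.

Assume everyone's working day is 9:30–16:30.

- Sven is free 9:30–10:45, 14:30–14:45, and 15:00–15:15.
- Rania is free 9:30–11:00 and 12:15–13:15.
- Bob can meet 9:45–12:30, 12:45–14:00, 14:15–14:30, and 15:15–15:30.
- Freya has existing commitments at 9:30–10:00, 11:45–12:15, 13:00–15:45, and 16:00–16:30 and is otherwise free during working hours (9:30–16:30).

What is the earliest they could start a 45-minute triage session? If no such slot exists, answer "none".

10:00

Freya free within 09:30–16:30: 10:00–11:45, 12:15–13:00, 15:45–16:00.
Sven ∩ Rania: 09:30–10:45.
Sven ∩ Rania ∩ Bob: 09:45–10:45.
Sven ∩ Rania ∩ Bob ∩ Freya: 10:00–10:45.
Windows ≥ 45 min: 10:00–10:45.
Earliest such window starts at 10:00.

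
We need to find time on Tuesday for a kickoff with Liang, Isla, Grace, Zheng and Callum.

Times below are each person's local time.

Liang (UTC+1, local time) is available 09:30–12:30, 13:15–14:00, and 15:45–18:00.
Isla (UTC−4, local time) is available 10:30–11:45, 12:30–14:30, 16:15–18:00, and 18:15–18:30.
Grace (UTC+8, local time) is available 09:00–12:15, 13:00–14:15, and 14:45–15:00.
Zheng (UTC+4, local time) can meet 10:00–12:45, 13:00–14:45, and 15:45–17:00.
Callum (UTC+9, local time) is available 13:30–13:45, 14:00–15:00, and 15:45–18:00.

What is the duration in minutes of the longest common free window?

Liang → UTC: 08:30–11:30, 12:15–13:00, 14:45–17:00.
Isla → UTC: 14:30–15:45, 16:30–18:30, 20:15–22:00, 22:15–22:30.
Grace → UTC: 01:00–04:15, 05:00–06:15, 06:45–07:00.
Zheng → UTC: 06:00–08:45, 09:00–10:45, 11:45–13:00.
Callum → UTC: 04:30–04:45, 05:00–06:00, 06:45–09:00.
Liang ∩ Isla: 14:45–15:45, 16:30–17:00.
Liang ∩ Isla ∩ Grace: (none).
Liang ∩ Isla ∩ Grace ∩ Zheng: (none).
Liang ∩ Isla ∩ Grace ∩ Zheng ∩ Callum: (none).
No common window.

0 minutes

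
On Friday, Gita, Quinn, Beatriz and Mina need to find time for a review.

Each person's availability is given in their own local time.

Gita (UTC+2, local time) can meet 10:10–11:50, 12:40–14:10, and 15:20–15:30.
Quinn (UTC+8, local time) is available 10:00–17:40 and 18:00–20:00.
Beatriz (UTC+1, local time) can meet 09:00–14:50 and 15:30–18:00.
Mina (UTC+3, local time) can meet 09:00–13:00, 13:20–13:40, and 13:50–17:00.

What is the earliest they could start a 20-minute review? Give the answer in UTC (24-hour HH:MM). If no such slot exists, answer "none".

08:10

Gita → UTC: 08:10–09:50, 10:40–12:10, 13:20–13:30.
Quinn → UTC: 02:00–09:40, 10:00–12:00.
Beatriz → UTC: 08:00–13:50, 14:30–17:00.
Mina → UTC: 06:00–10:00, 10:20–10:40, 10:50–14:00.
Gita ∩ Quinn: 08:10–09:40, 10:40–12:00.
Gita ∩ Quinn ∩ Beatriz: 08:10–09:40, 10:40–12:00.
Gita ∩ Quinn ∩ Beatriz ∩ Mina: 08:10–09:40, 10:50–12:00.
Windows ≥ 20 min: 08:10–09:40, 10:50–12:00.
Earliest such window starts at 08:10.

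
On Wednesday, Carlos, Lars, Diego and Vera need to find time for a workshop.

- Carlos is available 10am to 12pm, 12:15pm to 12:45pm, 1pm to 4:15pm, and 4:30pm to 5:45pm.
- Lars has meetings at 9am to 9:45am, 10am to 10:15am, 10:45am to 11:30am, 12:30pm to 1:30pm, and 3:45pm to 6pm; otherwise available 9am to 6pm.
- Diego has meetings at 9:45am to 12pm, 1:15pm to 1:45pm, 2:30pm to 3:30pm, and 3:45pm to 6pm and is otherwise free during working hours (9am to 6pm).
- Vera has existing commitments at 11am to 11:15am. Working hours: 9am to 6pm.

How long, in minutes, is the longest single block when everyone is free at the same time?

Lars free within 09:00–18:00: 09:45–10:00, 10:15–10:45, 11:30–12:30, 13:30–15:45.
Diego free within 09:00–18:00: 09:00–09:45, 12:00–13:15, 13:45–14:30, 15:30–15:45.
Vera free within 09:00–18:00: 09:00–11:00, 11:15–18:00.
Carlos ∩ Lars: 10:15–10:45, 11:30–12:00, 12:15–12:30, 13:30–15:45.
Carlos ∩ Lars ∩ Diego: 12:15–12:30, 13:45–14:30, 15:30–15:45.
Carlos ∩ Lars ∩ Diego ∩ Vera: 12:15–12:30, 13:45–14:30, 15:30–15:45.
Common window lengths: 15, 45, 15 min; longest is 45.

45 minutes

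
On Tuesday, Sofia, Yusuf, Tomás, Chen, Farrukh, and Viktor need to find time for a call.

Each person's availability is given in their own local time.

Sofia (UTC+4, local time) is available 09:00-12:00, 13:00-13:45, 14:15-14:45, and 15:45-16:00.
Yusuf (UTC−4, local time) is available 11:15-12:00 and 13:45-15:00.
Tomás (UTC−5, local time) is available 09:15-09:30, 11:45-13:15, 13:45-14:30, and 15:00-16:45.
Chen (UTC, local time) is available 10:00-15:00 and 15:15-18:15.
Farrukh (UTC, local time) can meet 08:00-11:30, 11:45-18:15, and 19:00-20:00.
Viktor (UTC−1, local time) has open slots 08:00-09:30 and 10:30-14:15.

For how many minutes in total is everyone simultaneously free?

Sofia → UTC: 05:00–08:00, 09:00–09:45, 10:15–10:45, 11:45–12:00.
Yusuf → UTC: 15:15–16:00, 17:45–19:00.
Tomás → UTC: 14:15–14:30, 16:45–18:15, 18:45–19:30, 20:00–21:45.
Chen → UTC: 10:00–15:00, 15:15–18:15.
Farrukh → UTC: 08:00–11:30, 11:45–18:15, 19:00–20:00.
Viktor → UTC: 09:00–10:30, 11:30–15:15.
Sofia ∩ Yusuf: (none).
Sofia ∩ Yusuf ∩ Tomás: (none).
Sofia ∩ Yusuf ∩ Tomás ∩ Chen: (none).
Sofia ∩ Yusuf ∩ Tomás ∩ Chen ∩ Farrukh: (none).
Sofia ∩ Yusuf ∩ Tomás ∩ Chen ∩ Farrukh ∩ Viktor: (none).
Total common minutes: 0.

0 minutes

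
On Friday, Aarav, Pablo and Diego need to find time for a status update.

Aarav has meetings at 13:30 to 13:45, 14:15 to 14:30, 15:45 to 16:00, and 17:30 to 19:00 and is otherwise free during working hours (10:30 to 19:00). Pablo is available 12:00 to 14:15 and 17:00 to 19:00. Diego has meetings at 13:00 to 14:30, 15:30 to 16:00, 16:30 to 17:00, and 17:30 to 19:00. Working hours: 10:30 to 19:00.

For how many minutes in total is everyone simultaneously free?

Aarav free within 10:30–19:00: 10:30–13:30, 13:45–14:15, 14:30–15:45, 16:00–17:30.
Diego free within 10:30–19:00: 10:30–13:00, 14:30–15:30, 16:00–16:30, 17:00–17:30.
Aarav ∩ Pablo: 12:00–13:30, 13:45–14:15, 17:00–17:30.
Aarav ∩ Pablo ∩ Diego: 12:00–13:00, 17:00–17:30.
Total common minutes: 60 + 30 = 90.

90 minutes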